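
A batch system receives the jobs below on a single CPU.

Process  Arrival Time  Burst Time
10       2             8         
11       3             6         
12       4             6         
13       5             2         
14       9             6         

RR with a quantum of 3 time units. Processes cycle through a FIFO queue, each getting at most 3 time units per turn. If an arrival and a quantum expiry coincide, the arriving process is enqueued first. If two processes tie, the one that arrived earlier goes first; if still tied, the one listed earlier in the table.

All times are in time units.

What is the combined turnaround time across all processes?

91

Timeline: | idle 0-2 | 10 2-5 | 11 5-8 | 12 8-11 | 13 11-13 | 10 13-16 | 11 16-19 | 14 19-22 | 12 22-25 | 10 25-27 | 14 27-30 |
Completion: 10=27  11=19  12=25  13=13  14=30
Turnaround (C−A): 10=25  11=16  12=21  13=8  14=21
Turnaround = completion − arrival: 10=25, 11=16, 12=21, 13=8, 14=21
Total turnaround = 25 + 16 + 21 + 8 + 21 = 91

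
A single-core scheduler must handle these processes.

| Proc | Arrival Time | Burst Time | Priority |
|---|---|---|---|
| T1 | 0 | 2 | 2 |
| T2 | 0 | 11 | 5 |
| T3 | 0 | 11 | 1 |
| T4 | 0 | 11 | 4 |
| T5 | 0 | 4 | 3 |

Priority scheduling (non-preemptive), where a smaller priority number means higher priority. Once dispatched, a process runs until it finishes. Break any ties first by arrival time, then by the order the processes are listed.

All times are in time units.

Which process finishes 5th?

T2

Timeline: | T3 0-11 | T1 11-13 | T5 13-17 | T4 17-28 | T2 28-39 |
Completion: T1=13  T2=39  T3=11  T4=28  T5=17
Finish order: T3 → T1 → T5 → T4 → T2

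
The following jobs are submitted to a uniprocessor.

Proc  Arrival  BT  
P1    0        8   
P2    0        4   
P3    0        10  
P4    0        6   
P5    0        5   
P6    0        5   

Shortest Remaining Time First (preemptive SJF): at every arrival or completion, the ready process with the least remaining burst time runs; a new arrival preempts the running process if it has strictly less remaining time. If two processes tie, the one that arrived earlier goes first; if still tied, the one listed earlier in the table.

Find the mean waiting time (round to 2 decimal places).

Schedule: | P2 0-4 | P5 4-9 | P6 9-14 | P4 14-20 | P1 20-28 | P3 28-38 |
Completion: P1=28  P2=4  P3=38  P4=20  P5=9  P6=14
Waiting times: P1=20, P2=0, P3=28, P4=14, P5=4, P6=9
Average waiting = (20+0+28+14+4+9) / 6 = 75/6 = 12.50

12.50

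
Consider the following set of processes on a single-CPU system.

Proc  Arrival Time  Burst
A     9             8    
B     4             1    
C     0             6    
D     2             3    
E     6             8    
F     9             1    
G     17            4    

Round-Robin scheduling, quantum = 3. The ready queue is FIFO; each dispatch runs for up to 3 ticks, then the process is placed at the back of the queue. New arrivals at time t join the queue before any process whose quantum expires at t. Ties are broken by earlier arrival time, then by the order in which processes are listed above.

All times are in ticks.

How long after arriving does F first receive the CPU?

Schedule: | C 0-3 | D 3-6 | C 6-9 | B 9-10 | E 10-13 | A 13-16 | F 16-17 | E 17-20 | A 20-23 | G 23-26 | E 26-28 | A 28-30 | G 30-31 |
Completion: A=30  B=10  C=9  D=6  E=28  F=17  G=31
Turnaround (C−A): A=21  B=6  C=9  D=4  E=22  F=8  G=14
Response(F) = first start − arrival = 16 − 9 = 7

7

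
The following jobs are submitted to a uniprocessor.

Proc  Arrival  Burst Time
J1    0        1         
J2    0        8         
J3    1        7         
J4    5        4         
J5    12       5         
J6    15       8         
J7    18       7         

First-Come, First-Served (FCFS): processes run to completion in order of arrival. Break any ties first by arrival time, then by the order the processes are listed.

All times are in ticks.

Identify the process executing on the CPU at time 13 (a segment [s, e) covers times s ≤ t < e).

Timeline: | J1 0-1 | J2 1-9 | J3 9-16 | J4 16-20 | J5 20-25 | J6 25-33 | J7 33-40 |
Completion: J1=1  J2=9  J3=16  J4=20  J5=25  J6=33  J7=40
Turnaround (C−A): J1=1  J2=9  J3=15  J4=15  J5=13  J6=18  J7=22

J3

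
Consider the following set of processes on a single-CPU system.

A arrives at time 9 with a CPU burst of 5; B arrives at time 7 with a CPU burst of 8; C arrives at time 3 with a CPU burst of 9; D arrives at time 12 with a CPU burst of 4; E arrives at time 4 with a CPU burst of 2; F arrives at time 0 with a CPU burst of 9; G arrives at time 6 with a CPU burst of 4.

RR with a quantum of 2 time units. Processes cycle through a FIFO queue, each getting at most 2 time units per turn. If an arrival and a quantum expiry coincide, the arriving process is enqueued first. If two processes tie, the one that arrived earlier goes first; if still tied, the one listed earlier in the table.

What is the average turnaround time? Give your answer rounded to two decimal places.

Gantt: | F 0-4 | C 4-6 | E 6-8 | F 8-10 | G 10-12 | C 12-14 | B 14-16 | A 16-18 | F 18-20 | D 20-22 | G 22-24 | C 24-26 | B 26-28 | A 28-30 | F 30-31 | D 31-33 | C 33-35 | B 35-37 | A 37-38 | C 38-39 | B 39-41 |
Completion: A=38  B=41  C=39  D=33  E=8  F=31  G=24
Turnaround (C−A): A=29  B=34  C=36  D=21  E=4  F=31  G=18
Turnaround times: A=29, B=34, C=36, D=21, E=4, F=31, G=18
Average turnaround = (29+34+36+21+4+31+18) / 7 = 173/7 = 24.71

24.71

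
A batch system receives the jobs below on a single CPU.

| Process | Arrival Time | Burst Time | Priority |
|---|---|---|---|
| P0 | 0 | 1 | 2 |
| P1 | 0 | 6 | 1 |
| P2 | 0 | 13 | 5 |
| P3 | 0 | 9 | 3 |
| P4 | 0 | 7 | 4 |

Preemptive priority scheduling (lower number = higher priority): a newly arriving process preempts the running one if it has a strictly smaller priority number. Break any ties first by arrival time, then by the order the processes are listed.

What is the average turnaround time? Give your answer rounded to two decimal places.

Timeline: | P1 0-6 | P0 6-7 | P3 7-16 | P4 16-23 | P2 23-36 |
Completion: P0=7  P1=6  P2=36  P3=16  P4=23
Turnaround (C−A): P0=7  P1=6  P2=36  P3=16  P4=23
Turnaround times: P0=7, P1=6, P2=36, P3=16, P4=23
Average turnaround = (7+6+36+16+23) / 5 = 88/5 = 17.60

17.60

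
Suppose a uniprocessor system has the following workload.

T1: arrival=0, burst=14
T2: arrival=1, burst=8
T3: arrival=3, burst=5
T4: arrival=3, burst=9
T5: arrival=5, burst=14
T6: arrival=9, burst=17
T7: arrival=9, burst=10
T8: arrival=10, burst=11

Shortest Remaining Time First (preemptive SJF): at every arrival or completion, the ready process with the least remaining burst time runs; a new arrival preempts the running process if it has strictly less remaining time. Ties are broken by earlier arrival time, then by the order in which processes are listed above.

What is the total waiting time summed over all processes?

Schedule: | T1 0-1 | T2 1-3 | T3 3-8 | T2 8-14 | T4 14-23 | T7 23-33 | T8 33-44 | T1 44-57 | T5 57-71 | T6 71-88 |
Completion: T1=57  T2=14  T3=8  T4=23  T5=71  T6=88  T7=33  T8=44
Turnaround (C−A): T1=57  T2=13  T3=5  T4=20  T5=66  T6=79  T7=24  T8=34
Waiting = turnaround − burst: T1=43, T2=5, T3=0, T4=11, T5=52, T6=62, T7=14, T8=23
Total waiting = 43 + 5 + 0 + 11 + 52 + 62 + 14 + 23 = 210

210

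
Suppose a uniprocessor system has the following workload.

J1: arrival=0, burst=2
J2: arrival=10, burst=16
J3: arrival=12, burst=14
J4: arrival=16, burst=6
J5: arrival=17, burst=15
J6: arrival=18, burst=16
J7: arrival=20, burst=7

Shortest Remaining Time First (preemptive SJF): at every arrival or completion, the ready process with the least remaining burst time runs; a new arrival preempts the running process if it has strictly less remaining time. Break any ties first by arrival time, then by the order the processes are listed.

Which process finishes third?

Gantt: | J1 0-2 | idle 2-10 | J2 10-16 | J4 16-22 | J7 22-29 | J2 29-39 | J3 39-53 | J5 53-68 | J6 68-84 |
Completion: J1=2  J2=39  J3=53  J4=22  J5=68  J6=84  J7=29
Turnaround (C−A): J1=2  J2=29  J3=41  J4=6  J5=51  J6=66  J7=9
Finish order: J1 → J4 → J7 → J2 → J3 → J5 → J6

J7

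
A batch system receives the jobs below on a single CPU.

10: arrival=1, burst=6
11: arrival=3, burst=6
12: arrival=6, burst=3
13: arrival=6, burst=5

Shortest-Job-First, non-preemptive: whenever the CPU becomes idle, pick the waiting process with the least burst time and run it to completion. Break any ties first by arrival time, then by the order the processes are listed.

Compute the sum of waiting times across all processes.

17

Timeline: | idle 0-1 | 10 1-7 | 12 7-10 | 13 10-15 | 11 15-21 |
Completion: 10=7  11=21  12=10  13=15
Turnaround (C−A): 10=6  11=18  12=4  13=9
Waiting = turnaround − burst: 10=0, 11=12, 12=1, 13=4
Total waiting = 0 + 12 + 1 + 4 = 17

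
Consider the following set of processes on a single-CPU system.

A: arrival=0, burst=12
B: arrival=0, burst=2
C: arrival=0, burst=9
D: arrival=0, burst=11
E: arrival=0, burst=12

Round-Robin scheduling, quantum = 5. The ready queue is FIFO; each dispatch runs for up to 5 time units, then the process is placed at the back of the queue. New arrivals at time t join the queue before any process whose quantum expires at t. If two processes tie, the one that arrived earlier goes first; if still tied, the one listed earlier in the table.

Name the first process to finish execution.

Schedule: | A 0-5 | B 5-7 | C 7-12 | D 12-17 | E 17-22 | A 22-27 | C 27-31 | D 31-36 | E 36-41 | A 41-43 | D 43-44 | E 44-46 |
Completion: A=43  B=7  C=31  D=44  E=46
Finish order: B → C → A → D → E

B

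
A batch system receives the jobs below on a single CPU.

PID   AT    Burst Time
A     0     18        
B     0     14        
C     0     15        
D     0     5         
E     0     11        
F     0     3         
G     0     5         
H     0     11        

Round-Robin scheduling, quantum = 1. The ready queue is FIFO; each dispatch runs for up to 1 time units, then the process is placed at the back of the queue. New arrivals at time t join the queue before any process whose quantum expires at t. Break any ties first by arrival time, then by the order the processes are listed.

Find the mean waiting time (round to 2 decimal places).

Gantt: | A 0-1 | B 1-2 | C 2-3 | D 3-4 | E 4-5 | F 5-6 | G 6-7 | H 7-8 | A 8-9 | B 9-10 | C 10-11 | D 11-12 | E 12-13 | F 13-14 | G 14-15 | H 15-16 | A 16-17 | B 17-18 | C 18-19 | D 19-20 | E 20-21 | F 21-22 | G 22-23 | H 23-24 | A 24-25 | B 25-26 | C 26-27 | D 27-28 | E 28-29 | G 29-30 | H 30-31 | A 31-32 | B 32-33 | C 33-34 | D 34-35 | E 35-36 | G 36-37 | H 37-38 | A 38-39 | B 39-40 | C 40-41 | E 41-42 | H 42-43 | A 43-44 | B 44-45 | C 45-46 | E 46-47 | H 47-48 | A 48-49 | B 49-50 | C 50-51 | E 51-52 | H 52-53 | A 53-54 | B 54-55 | C 55-56 | E 56-57 | H 57-58 | A 58-59 | B 59-60 | C 60-61 | E 61-62 | H 62-63 | A 63-64 | B 64-65 | C 65-66 | E 66-67 | H 67-68 | A 68-69 | B 69-70 | C 70-71 | A 71-72 | B 72-73 | C 73-74 | A 74-75 | B 75-76 | C 76-77 | A 77-78 | C 78-79 | A 79-82 |
Completion: A=82  B=76  C=79  D=35  E=67  F=22  G=37  H=68
Turnaround (C−A): A=82  B=76  C=79  D=35  E=67  F=22  G=37  H=68
Waiting times: A=64, B=62, C=64, D=30, E=56, F=19, G=32, H=57
Average waiting = (64+62+64+30+56+19+32+57) / 8 = 384/8 = 48.00

48.00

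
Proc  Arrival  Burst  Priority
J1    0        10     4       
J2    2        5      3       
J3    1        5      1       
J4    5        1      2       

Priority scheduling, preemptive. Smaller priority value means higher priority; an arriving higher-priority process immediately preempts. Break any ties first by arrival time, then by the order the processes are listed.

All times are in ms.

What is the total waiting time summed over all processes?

Gantt: | J1 0-1 | J3 1-6 | J4 6-7 | J2 7-12 | J1 12-21 |
Completion: J1=21  J2=12  J3=6  J4=7
Turnaround (C−A): J1=21  J2=10  J3=5  J4=2
Waiting = turnaround − burst: J1=11, J2=5, J3=0, J4=1
Total waiting = 11 + 5 + 0 + 1 = 17

17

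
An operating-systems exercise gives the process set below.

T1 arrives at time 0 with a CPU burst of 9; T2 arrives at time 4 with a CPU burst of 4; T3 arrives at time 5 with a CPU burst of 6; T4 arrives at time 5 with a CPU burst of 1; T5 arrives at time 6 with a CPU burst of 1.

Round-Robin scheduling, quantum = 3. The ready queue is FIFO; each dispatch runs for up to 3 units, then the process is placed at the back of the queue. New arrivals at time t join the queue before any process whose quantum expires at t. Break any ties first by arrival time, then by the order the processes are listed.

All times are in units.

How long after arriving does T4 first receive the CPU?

7

Schedule: | T1 0-6 | T2 6-9 | T3 9-12 | T4 12-13 | T5 13-14 | T1 14-17 | T2 17-18 | T3 18-21 |
Completion: T1=17  T2=18  T3=21  T4=13  T5=14
Response(T4) = first start − arrival = 12 − 5 = 7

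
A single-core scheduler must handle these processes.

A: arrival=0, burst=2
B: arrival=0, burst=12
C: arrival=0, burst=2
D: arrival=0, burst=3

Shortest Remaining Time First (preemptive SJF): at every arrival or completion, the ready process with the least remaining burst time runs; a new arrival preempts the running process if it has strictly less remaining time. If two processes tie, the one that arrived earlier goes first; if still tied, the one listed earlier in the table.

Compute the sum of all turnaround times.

32

Schedule: | A 0-2 | C 2-4 | D 4-7 | B 7-19 |
Completion: A=2  B=19  C=4  D=7
Turnaround = completion − arrival: A=2, B=19, C=4, D=7
Total turnaround = 2 + 19 + 4 + 7 = 32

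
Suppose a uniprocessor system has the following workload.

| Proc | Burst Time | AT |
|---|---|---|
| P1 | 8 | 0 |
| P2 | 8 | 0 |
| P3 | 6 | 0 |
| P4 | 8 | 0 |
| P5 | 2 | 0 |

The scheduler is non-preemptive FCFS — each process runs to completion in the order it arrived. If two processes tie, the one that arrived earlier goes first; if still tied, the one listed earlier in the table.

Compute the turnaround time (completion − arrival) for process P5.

Gantt: | P1 0-8 | P2 8-16 | P3 16-22 | P4 22-30 | P5 30-32 |
Completion: P1=8  P2=16  P3=22  P4=30  P5=32
Turnaround (C−A): P1=8  P2=16  P3=22  P4=30  P5=32
Turnaround(P5) = completion − arrival = 32 − 0 = 32

32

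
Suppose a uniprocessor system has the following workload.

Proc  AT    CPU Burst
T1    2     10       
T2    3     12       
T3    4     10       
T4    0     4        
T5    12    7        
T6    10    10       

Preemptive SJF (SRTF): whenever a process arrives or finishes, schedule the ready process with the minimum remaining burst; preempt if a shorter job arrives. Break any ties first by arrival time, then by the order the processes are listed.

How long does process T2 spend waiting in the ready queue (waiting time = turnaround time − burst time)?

Timeline: | T4 0-4 | T1 4-14 | T5 14-21 | T3 21-31 | T6 31-41 | T2 41-53 |
Completion: T1=14  T2=53  T3=31  T4=4  T5=21  T6=41
Waiting(T2) = turnaround − burst = 50 − 12 = 38

38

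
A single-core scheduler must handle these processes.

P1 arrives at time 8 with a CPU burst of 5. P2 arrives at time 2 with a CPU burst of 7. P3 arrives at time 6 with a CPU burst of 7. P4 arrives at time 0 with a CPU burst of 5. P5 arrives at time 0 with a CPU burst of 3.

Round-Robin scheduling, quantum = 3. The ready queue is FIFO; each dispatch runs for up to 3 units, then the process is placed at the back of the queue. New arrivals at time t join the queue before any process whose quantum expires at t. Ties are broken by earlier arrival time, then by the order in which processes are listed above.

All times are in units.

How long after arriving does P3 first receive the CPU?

5

Schedule: | P4 0-3 | P5 3-6 | P2 6-9 | P4 9-11 | P3 11-14 | P1 14-17 | P2 17-20 | P3 20-23 | P1 23-25 | P2 25-26 | P3 26-27 |
Completion: P1=25  P2=26  P3=27  P4=11  P5=6
Turnaround (C−A): P1=17  P2=24  P3=21  P4=11  P5=6
Response(P3) = first start − arrival = 11 − 6 = 5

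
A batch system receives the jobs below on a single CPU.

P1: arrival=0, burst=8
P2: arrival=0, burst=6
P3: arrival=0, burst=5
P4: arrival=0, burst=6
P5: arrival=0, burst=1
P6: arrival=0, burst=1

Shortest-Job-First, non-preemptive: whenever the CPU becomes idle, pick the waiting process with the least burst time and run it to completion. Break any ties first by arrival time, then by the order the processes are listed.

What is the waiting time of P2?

Timeline: | P5 0-1 | P6 1-2 | P3 2-7 | P2 7-13 | P4 13-19 | P1 19-27 |
Completion: P1=27  P2=13  P3=7  P4=19  P5=1  P6=2
Turnaround (C−A): P1=27  P2=13  P3=7  P4=19  P5=1  P6=2
Waiting(P2) = turnaround − burst = 13 − 6 = 7

7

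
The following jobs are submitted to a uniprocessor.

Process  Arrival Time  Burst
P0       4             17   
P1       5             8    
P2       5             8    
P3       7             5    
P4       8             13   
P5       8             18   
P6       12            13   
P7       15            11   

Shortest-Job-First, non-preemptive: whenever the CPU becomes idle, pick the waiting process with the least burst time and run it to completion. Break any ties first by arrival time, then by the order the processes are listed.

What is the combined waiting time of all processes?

261

Schedule: | idle 0-4 | P0 4-21 | P3 21-26 | P1 26-34 | P2 34-42 | P7 42-53 | P4 53-66 | P6 66-79 | P5 79-97 |
Completion: P0=21  P1=34  P2=42  P3=26  P4=66  P5=97  P6=79  P7=53
Waiting = turnaround − burst: P0=0, P1=21, P2=29, P3=14, P4=45, P5=71, P6=54, P7=27
Total waiting = 0 + 21 + 29 + 14 + 45 + 71 + 54 + 27 = 261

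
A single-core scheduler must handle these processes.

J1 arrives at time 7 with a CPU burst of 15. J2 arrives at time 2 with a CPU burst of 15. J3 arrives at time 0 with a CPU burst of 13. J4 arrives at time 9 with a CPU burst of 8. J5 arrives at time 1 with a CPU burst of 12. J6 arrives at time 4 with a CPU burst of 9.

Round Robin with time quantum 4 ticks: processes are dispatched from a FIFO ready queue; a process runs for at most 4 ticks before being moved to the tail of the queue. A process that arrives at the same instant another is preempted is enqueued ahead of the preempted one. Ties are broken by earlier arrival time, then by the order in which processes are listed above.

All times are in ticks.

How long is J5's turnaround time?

51

Timeline: | J3 0-4 | J5 4-8 | J2 8-12 | J6 12-16 | J3 16-20 | J1 20-24 | J5 24-28 | J4 28-32 | J2 32-36 | J6 36-40 | J3 40-44 | J1 44-48 | J5 48-52 | J4 52-56 | J2 56-60 | J6 60-61 | J3 61-62 | J1 62-66 | J2 66-69 | J1 69-72 |
Completion: J1=72  J2=69  J3=62  J4=56  J5=52  J6=61
Turnaround (C−A): J1=65  J2=67  J3=62  J4=47  J5=51  J6=57
Turnaround(J5) = completion − arrival = 52 − 1 = 51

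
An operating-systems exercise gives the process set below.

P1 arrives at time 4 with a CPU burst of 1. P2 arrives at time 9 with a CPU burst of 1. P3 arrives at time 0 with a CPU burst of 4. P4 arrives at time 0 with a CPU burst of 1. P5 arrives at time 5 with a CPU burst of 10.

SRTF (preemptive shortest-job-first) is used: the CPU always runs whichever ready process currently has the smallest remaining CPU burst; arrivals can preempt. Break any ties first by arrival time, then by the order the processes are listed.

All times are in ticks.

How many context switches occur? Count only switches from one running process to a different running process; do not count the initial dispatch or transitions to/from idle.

Timeline: | P4 0-1 | P3 1-5 | P1 5-6 | P5 6-9 | P2 9-10 | P5 10-17 |
Completion: P1=6  P2=10  P3=5  P4=1  P5=17
Turnaround (C−A): P1=2  P2=1  P3=5  P4=1  P5=12

5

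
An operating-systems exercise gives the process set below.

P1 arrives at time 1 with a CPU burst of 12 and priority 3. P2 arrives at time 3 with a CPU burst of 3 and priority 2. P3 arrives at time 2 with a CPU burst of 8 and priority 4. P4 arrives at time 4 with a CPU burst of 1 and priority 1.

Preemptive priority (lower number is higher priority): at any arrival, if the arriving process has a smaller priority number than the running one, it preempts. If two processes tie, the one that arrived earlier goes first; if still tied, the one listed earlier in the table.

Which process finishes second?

P2

Schedule: | idle 0-1 | P1 1-3 | P2 3-4 | P4 4-5 | P2 5-7 | P1 7-17 | P3 17-25 |
Completion: P1=17  P2=7  P3=25  P4=5
Finish order: P4 → P2 → P1 → P3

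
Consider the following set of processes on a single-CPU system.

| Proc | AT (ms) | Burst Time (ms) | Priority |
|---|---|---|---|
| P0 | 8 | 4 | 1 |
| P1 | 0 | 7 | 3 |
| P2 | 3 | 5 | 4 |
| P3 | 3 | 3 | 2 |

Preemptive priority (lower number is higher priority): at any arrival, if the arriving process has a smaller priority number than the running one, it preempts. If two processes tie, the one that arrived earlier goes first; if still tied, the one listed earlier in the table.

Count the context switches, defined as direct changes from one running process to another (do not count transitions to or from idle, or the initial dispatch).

5

Timeline: | P1 0-3 | P3 3-6 | P1 6-8 | P0 8-12 | P1 12-14 | P2 14-19 |
Completion: P0=12  P1=14  P2=19  P3=6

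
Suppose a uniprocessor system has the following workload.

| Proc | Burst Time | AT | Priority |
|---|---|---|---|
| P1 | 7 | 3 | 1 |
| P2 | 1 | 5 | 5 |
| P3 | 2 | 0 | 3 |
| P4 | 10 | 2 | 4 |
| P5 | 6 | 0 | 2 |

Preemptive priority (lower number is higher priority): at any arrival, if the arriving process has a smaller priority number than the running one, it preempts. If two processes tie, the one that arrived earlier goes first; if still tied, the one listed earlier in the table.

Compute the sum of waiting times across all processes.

Schedule: | P5 0-3 | P1 3-10 | P5 10-13 | P3 13-15 | P4 15-25 | P2 25-26 |
Completion: P1=10  P2=26  P3=15  P4=25  P5=13
Turnaround (C−A): P1=7  P2=21  P3=15  P4=23  P5=13
Waiting = turnaround − burst: P1=0, P2=20, P3=13, P4=13, P5=7
Total waiting = 0 + 20 + 13 + 13 + 7 = 53

53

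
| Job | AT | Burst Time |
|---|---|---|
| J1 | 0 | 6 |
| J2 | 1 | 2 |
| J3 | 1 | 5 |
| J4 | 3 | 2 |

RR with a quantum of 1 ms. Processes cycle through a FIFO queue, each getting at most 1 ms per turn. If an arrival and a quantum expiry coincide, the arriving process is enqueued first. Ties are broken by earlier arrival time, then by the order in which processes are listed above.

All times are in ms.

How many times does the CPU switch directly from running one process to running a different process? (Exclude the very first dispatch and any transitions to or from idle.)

Gantt: | J1 0-1 | J2 1-2 | J3 2-3 | J1 3-4 | J2 4-5 | J4 5-6 | J3 6-7 | J1 7-8 | J4 8-9 | J3 9-10 | J1 10-11 | J3 11-12 | J1 12-13 | J3 13-14 | J1 14-15 |
Completion: J1=15  J2=5  J3=14  J4=9

14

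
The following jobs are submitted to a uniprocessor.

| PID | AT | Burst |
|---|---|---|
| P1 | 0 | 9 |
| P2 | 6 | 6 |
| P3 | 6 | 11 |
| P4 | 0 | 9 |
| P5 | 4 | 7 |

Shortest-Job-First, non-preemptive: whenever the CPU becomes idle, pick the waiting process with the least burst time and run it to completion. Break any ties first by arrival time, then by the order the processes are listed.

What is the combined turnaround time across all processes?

103

Schedule: | P1 0-9 | P2 9-15 | P5 15-22 | P4 22-31 | P3 31-42 |
Completion: P1=9  P2=15  P3=42  P4=31  P5=22
Turnaround (C−A): P1=9  P2=9  P3=36  P4=31  P5=18
Turnaround = completion − arrival: P1=9, P2=9, P3=36, P4=31, P5=18
Total turnaround = 9 + 9 + 36 + 31 + 18 = 103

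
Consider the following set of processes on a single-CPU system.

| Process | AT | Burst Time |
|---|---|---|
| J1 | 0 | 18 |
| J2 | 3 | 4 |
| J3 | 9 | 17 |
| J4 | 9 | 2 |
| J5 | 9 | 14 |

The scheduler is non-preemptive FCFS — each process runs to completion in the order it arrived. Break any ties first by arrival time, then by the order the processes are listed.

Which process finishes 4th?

J4

Gantt: | J1 0-18 | J2 18-22 | J3 22-39 | J4 39-41 | J5 41-55 |
Completion: J1=18  J2=22  J3=39  J4=41  J5=55
Turnaround (C−A): J1=18  J2=19  J3=30  J4=32  J5=46
Finish order: J1 → J2 → J3 → J4 → J5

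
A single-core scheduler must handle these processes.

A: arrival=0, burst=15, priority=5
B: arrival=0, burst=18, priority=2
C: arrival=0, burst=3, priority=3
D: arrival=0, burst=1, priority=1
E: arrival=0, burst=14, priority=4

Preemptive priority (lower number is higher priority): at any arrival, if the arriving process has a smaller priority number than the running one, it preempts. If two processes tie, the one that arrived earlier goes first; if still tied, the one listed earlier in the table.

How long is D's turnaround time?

Timeline: | D 0-1 | B 1-19 | C 19-22 | E 22-36 | A 36-51 |
Completion: A=51  B=19  C=22  D=1  E=36
Turnaround (C−A): A=51  B=19  C=22  D=1  E=36
Turnaround(D) = completion − arrival = 1 − 0 = 1

1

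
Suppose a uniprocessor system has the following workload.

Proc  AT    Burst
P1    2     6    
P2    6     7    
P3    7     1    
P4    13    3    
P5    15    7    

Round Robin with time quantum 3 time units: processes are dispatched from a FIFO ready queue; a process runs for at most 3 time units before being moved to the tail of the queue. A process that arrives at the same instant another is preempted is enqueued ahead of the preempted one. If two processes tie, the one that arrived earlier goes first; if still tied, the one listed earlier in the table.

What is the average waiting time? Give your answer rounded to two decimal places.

3.80

Timeline: | idle 0-2 | P1 2-8 | P2 8-11 | P3 11-12 | P2 12-15 | P4 15-18 | P5 18-21 | P2 21-22 | P5 22-26 |
Completion: P1=8  P2=22  P3=12  P4=18  P5=26
Waiting times: P1=0, P2=9, P3=4, P4=2, P5=4
Average waiting = (0+9+4+2+4) / 5 = 19/5 = 3.80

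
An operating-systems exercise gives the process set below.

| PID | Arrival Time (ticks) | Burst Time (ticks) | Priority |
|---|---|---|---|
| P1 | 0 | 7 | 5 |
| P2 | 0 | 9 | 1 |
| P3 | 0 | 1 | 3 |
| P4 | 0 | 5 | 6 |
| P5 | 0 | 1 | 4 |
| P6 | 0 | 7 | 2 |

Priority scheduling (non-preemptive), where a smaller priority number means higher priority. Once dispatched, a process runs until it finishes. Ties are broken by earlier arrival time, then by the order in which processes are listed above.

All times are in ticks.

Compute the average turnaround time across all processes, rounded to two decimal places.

19.17

Gantt: | P2 0-9 | P6 9-16 | P3 16-17 | P5 17-18 | P1 18-25 | P4 25-30 |
Completion: P1=25  P2=9  P3=17  P4=30  P5=18  P6=16
Turnaround (C−A): P1=25  P2=9  P3=17  P4=30  P5=18  P6=16
Turnaround times: P1=25, P2=9, P3=17, P4=30, P5=18, P6=16
Average turnaround = (25+9+17+30+18+16) / 6 = 115/6 = 19.17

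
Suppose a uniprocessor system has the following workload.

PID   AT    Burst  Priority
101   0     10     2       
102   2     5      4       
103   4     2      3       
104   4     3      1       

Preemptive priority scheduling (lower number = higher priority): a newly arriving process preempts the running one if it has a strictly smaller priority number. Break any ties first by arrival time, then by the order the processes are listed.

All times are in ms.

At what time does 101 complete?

13

Gantt: | 101 0-4 | 104 4-7 | 101 7-13 | 103 13-15 | 102 15-20 |
Completion: 101=13  102=20  103=15  104=7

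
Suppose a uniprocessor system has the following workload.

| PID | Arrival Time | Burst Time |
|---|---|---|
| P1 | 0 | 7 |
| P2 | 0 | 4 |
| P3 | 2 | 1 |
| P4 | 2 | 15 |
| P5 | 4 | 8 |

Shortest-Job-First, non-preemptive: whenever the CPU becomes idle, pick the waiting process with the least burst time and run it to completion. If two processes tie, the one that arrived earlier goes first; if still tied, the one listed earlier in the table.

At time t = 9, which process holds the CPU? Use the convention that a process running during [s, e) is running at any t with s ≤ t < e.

P1

Gantt: | P2 0-4 | P3 4-5 | P1 5-12 | P5 12-20 | P4 20-35 |
Completion: P1=12  P2=4  P3=5  P4=35  P5=20
Turnaround (C−A): P1=12  P2=4  P3=3  P4=33  P5=16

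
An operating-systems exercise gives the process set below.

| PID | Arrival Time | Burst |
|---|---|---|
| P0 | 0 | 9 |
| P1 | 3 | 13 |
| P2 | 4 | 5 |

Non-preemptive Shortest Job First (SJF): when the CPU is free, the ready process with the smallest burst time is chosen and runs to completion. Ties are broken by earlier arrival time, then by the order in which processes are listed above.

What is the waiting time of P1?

11

Timeline: | P0 0-9 | P2 9-14 | P1 14-27 |
Completion: P0=9  P1=27  P2=14
Waiting(P1) = turnaround − burst = 24 − 13 = 11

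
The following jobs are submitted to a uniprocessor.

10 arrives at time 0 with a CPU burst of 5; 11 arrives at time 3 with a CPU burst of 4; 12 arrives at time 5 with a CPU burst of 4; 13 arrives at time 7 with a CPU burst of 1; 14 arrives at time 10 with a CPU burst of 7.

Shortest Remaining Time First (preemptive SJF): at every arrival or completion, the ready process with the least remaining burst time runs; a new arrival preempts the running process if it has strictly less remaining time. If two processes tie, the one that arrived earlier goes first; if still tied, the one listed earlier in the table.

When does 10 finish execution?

Gantt: | 10 0-5 | 11 5-7 | 13 7-8 | 11 8-10 | 12 10-14 | 14 14-21 |
Completion: 10=5  11=10  12=14  13=8  14=21
Turnaround (C−A): 10=5  11=7  12=9  13=1  14=11

5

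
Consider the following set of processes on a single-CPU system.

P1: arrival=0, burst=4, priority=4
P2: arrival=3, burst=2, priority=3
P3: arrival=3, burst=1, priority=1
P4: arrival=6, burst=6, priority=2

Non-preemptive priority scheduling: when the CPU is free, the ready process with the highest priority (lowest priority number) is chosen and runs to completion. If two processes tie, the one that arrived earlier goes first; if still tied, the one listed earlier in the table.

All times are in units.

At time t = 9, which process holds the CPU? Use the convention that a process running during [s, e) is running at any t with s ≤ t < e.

Timeline: | P1 0-4 | P3 4-5 | P2 5-7 | P4 7-13 |
Completion: P1=4  P2=7  P3=5  P4=13

P4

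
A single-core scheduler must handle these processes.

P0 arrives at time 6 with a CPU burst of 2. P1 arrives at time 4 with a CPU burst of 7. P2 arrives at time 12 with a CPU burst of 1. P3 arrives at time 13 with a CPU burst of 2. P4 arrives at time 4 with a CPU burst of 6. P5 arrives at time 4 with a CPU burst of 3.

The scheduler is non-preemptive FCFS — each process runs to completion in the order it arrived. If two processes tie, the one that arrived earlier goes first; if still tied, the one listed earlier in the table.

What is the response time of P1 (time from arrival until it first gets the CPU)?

0

Gantt: | idle 0-4 | P1 4-11 | P4 11-17 | P5 17-20 | P0 20-22 | P2 22-23 | P3 23-25 |
Completion: P0=22  P1=11  P2=23  P3=25  P4=17  P5=20
Turnaround (C−A): P0=16  P1=7  P2=11  P3=12  P4=13  P5=16
Response(P1) = first start − arrival = 4 − 4 = 0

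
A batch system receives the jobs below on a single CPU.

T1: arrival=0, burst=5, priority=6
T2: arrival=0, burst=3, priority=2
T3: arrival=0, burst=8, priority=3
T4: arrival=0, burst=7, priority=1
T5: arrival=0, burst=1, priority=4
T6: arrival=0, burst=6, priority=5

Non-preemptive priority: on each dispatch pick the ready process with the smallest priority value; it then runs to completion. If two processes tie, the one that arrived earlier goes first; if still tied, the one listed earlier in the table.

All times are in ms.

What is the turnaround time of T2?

Schedule: | T4 0-7 | T2 7-10 | T3 10-18 | T5 18-19 | T6 19-25 | T1 25-30 |
Completion: T1=30  T2=10  T3=18  T4=7  T5=19  T6=25
Turnaround(T2) = completion − arrival = 10 − 0 = 10

10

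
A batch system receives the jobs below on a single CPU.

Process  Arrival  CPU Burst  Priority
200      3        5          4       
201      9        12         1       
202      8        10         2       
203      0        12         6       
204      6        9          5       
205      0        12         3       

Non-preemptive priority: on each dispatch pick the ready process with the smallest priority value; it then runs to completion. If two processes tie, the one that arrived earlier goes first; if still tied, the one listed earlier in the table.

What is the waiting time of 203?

Gantt: | 205 0-12 | 201 12-24 | 202 24-34 | 200 34-39 | 204 39-48 | 203 48-60 |
Completion: 200=39  201=24  202=34  203=60  204=48  205=12
Turnaround (C−A): 200=36  201=15  202=26  203=60  204=42  205=12
Waiting(203) = turnaround − burst = 60 − 12 = 48

48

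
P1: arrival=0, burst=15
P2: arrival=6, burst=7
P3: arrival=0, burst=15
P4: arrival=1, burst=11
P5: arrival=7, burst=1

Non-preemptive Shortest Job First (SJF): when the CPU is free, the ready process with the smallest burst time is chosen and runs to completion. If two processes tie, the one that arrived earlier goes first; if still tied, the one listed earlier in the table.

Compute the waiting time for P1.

Timeline: | P1 0-15 | P5 15-16 | P2 16-23 | P4 23-34 | P3 34-49 |
Completion: P1=15  P2=23  P3=49  P4=34  P5=16
Turnaround (C−A): P1=15  P2=17  P3=49  P4=33  P5=9
Waiting(P1) = turnaround − burst = 15 − 15 = 0

0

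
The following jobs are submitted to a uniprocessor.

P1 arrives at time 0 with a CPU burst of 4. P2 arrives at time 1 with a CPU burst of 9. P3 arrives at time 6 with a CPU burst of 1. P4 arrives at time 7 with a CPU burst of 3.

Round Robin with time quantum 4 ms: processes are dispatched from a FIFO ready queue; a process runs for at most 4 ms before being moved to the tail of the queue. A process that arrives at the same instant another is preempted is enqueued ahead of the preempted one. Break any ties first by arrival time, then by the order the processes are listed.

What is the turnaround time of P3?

Gantt: | P1 0-4 | P2 4-8 | P3 8-9 | P4 9-12 | P2 12-17 |
Completion: P1=4  P2=17  P3=9  P4=12
Turnaround(P3) = completion − arrival = 9 − 6 = 3

3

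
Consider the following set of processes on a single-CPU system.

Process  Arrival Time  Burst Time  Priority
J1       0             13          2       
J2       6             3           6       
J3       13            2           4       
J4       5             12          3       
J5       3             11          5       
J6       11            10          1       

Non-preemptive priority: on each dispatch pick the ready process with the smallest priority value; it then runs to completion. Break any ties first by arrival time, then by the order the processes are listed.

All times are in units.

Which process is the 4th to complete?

J3

Gantt: | J1 0-13 | J6 13-23 | J4 23-35 | J3 35-37 | J5 37-48 | J2 48-51 |
Completion: J1=13  J2=51  J3=37  J4=35  J5=48  J6=23
Turnaround (C−A): J1=13  J2=45  J3=24  J4=30  J5=45  J6=12
Finish order: J1 → J6 → J4 → J3 → J5 → J2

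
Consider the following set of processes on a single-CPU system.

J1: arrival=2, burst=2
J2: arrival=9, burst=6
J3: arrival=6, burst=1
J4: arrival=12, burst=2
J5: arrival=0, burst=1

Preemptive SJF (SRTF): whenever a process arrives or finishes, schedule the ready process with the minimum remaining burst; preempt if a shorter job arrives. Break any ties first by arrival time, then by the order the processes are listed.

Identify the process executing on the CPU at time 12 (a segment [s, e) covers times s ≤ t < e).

Schedule: | J5 0-1 | idle 1-2 | J1 2-4 | idle 4-6 | J3 6-7 | idle 7-9 | J2 9-12 | J4 12-14 | J2 14-17 |
Completion: J1=4  J2=17  J3=7  J4=14  J5=1

J4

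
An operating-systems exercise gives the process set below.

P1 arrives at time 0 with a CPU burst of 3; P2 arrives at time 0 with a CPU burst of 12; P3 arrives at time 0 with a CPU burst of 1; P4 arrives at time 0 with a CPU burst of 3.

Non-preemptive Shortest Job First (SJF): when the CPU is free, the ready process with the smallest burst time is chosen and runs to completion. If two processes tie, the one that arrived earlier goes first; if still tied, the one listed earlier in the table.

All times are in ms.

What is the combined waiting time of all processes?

Schedule: | P3 0-1 | P1 1-4 | P4 4-7 | P2 7-19 |
Completion: P1=4  P2=19  P3=1  P4=7
Turnaround (C−A): P1=4  P2=19  P3=1  P4=7
Waiting = turnaround − burst: P1=1, P2=7, P3=0, P4=4
Total waiting = 1 + 7 + 0 + 4 = 12

12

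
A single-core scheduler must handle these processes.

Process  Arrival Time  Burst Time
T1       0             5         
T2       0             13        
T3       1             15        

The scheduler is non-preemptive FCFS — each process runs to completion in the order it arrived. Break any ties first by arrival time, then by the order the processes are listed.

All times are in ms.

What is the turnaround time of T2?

Gantt: | T1 0-5 | T2 5-18 | T3 18-33 |
Completion: T1=5  T2=18  T3=33
Turnaround(T2) = completion − arrival = 18 − 0 = 18

18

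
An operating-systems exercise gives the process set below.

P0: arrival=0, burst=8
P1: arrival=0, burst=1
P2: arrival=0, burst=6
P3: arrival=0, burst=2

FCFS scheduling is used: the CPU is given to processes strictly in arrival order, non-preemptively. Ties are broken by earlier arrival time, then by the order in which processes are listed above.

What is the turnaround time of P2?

Gantt: | P0 0-8 | P1 8-9 | P2 9-15 | P3 15-17 |
Completion: P0=8  P1=9  P2=15  P3=17
Turnaround (C−A): P0=8  P1=9  P2=15  P3=17
Turnaround(P2) = completion − arrival = 15 − 0 = 15

15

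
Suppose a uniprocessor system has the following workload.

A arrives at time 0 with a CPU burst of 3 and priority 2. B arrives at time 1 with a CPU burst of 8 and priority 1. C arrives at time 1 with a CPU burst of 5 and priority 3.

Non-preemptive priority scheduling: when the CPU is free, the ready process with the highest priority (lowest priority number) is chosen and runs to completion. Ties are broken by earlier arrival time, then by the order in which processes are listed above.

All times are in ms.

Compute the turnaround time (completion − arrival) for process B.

Gantt: | A 0-3 | B 3-11 | C 11-16 |
Completion: A=3  B=11  C=16
Turnaround (C−A): A=3  B=10  C=15
Turnaround(B) = completion − arrival = 11 − 1 = 10

10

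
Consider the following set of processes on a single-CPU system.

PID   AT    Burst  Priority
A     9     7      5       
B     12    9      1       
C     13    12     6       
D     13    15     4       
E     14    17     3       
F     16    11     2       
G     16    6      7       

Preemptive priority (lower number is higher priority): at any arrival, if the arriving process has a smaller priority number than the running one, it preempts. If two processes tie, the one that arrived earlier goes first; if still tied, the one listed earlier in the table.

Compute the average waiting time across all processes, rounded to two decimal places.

32.86

Timeline: | idle 0-9 | A 9-12 | B 12-21 | F 21-32 | E 32-49 | D 49-64 | A 64-68 | C 68-80 | G 80-86 |
Completion: A=68  B=21  C=80  D=64  E=49  F=32  G=86
Turnaround (C−A): A=59  B=9  C=67  D=51  E=35  F=16  G=70
Waiting times: A=52, B=0, C=55, D=36, E=18, F=5, G=64
Average waiting = (52+0+55+36+18+5+64) / 7 = 230/7 = 32.86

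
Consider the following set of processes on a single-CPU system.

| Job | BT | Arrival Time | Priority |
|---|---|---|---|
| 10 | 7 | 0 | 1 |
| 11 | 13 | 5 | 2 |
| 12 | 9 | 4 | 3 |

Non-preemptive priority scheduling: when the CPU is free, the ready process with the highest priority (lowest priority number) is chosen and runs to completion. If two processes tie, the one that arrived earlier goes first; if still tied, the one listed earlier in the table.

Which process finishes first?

Timeline: | 10 0-7 | 11 7-20 | 12 20-29 |
Completion: 10=7  11=20  12=29
Turnaround (C−A): 10=7  11=15  12=25
Finish order: 10 → 11 → 12

10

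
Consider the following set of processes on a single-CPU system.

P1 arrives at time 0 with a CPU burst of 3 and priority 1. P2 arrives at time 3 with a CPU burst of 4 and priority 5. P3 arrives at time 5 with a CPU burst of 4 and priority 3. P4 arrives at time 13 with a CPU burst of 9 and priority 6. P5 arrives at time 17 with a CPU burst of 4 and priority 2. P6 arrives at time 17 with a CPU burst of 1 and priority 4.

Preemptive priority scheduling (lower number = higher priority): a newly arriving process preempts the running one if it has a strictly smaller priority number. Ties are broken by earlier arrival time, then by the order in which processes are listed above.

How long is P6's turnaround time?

5

Gantt: | P1 0-3 | P2 3-5 | P3 5-9 | P2 9-11 | idle 11-13 | P4 13-17 | P5 17-21 | P6 21-22 | P4 22-27 |
Completion: P1=3  P2=11  P3=9  P4=27  P5=21  P6=22
Turnaround(P6) = completion − arrival = 22 − 17 = 5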